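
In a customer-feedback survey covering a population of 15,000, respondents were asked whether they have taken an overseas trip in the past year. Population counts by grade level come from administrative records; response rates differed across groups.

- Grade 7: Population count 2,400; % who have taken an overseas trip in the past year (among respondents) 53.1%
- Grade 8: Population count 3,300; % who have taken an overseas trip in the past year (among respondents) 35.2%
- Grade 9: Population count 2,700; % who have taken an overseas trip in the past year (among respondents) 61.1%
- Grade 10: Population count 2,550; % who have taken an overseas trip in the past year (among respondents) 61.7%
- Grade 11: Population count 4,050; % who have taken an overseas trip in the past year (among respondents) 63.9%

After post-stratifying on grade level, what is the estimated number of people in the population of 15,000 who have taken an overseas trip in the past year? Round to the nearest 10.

Each cell contributes its population count × the respondent rate:
  Grade 7: 2,400 × 53.1% = 1274.4
  Grade 8: 3,300 × 35.2% = 1161.6
  Grade 9: 2,700 × 61.1% = 1649.7
  Grade 10: 2,550 × 61.7% = 1573.35
  Grade 11: 4,050 × 63.9% = 2587.95
Estimated total = 8247 → 8,250.

8,250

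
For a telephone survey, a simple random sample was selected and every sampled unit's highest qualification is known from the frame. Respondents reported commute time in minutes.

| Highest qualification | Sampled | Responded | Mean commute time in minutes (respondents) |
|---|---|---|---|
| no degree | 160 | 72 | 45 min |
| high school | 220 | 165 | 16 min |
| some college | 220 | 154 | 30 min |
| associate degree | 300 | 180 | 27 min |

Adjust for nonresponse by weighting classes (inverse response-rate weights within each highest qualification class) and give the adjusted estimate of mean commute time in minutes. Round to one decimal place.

28.2

Response rates by class: no degree 72/160 = 45%, high school 165/220 = 75%, some college 154/220 = 70%, associate degree 180/300 = 60%.
Each respondent's weight = sampled/responded in their class; summing within a class gives n_sampled, so:
  no degree: 160 × 45 = 7200
  high school: 220 × 16 = 3520
  some college: 220 × 30 = 6600
  associate degree: 300 × 27 = 8100
Adjusted estimate = 25,420 / 900 = 28.2444 → 28.2.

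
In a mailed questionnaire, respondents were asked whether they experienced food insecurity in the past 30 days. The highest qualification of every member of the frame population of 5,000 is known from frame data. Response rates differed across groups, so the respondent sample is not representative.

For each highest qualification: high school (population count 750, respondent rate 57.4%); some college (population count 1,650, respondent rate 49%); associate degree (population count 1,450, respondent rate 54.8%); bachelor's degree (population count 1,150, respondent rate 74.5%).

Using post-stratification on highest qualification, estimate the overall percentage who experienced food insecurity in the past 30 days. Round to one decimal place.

Weight each group's respondent value by its population share:
  high school: (750/5,000) × 57.4 = 8.61
  some college: (1,650/5,000) × 49 = 16.17
  associate degree: (1,450/5,000) × 54.8 = 15.892
  bachelor's degree: (1,150/5,000) × 74.5 = 17.135
Post-stratified estimate = 57.807 → 57.8%.

57.8%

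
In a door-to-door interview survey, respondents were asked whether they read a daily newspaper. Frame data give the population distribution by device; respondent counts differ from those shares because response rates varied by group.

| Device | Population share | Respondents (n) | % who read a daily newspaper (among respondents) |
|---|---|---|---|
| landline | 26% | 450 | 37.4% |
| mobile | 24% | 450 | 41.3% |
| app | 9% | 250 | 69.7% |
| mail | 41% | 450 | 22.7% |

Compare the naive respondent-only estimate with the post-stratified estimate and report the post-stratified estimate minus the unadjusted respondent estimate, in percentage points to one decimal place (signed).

Naive respondent-only estimate (weights = respondent counts):
  (450/1600)×37.4 + (450/1600)×41.3 + (250/1600)×69.7 + (450/1600)×22.7 = 39.4094%
Post-stratified estimate weights by population shares:
  0.26×37.4 + 0.24×41.3 + 0.09×69.7 + 0.41×22.7 = 35.216%
Difference = 35.216 − 39.4094 = -4.1934 pp.

-4.2 percentage points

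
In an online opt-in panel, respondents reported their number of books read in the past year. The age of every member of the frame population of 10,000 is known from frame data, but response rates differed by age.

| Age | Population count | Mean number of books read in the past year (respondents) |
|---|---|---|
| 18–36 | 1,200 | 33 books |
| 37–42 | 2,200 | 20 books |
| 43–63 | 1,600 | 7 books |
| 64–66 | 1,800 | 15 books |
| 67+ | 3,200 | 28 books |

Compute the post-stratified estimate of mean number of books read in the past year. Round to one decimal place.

Each cell contributes population-share × respondent value:
  18–36: (1,200/10,000) × 33 = 3.96
  37–42: (2,200/10,000) × 20 = 4.4
  43–63: (1,600/10,000) × 7 = 1.12
  64–66: (1,800/10,000) × 15 = 2.7
  67+: (3,200/10,000) × 28 = 8.96
Post-stratified estimate = 21.14 → 21.1.

21.1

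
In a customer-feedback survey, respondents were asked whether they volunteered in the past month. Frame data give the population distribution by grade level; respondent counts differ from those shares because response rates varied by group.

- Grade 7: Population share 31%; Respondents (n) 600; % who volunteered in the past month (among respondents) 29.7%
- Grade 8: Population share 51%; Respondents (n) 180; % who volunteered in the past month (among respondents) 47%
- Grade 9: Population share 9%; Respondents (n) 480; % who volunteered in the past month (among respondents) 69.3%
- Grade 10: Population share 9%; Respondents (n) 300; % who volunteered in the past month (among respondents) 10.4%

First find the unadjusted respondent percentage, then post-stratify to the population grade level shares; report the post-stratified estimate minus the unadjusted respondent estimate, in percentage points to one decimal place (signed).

Unadjusted (pooled respondent) estimate weights by respondent counts:
  (600/1560)×29.7 + (180/1560)×47 + (480/1560)×69.3 + (300/1560)×10.4 = 40.1692%
Post-stratifying to population shares instead:
  0.31×29.7 + 0.51×47 + 0.09×69.3 + 0.09×10.4 = 40.35%
Difference = 40.35 − 40.1692 = 0.1808 pp.

+0.2 percentage points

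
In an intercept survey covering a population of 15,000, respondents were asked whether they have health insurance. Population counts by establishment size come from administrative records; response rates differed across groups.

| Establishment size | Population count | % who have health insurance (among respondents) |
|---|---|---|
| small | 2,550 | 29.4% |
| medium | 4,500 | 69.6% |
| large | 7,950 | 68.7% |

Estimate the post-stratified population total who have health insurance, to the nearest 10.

9,340

Apply each group's respondent rate to its population count:
  small: 2,550 × 29.4% = 749.7
  medium: 4,500 × 69.6% = 3132
  large: 7,950 × 68.7% = 5461.65
Estimated total = 9343.35 → 9,340.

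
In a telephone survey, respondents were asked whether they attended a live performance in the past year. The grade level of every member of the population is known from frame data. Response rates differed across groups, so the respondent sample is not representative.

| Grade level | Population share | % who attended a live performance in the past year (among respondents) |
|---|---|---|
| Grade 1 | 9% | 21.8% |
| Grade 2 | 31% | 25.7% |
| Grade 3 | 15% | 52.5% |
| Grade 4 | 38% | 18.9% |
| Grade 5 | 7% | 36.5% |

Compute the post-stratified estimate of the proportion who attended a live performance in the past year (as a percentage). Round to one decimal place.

27.5%

Each cell contributes population-share × respondent value:
  Grade 1: 0.09 × 21.8 = 1.962
  Grade 2: 0.31 × 25.7 = 7.967
  Grade 3: 0.15 × 52.5 = 7.875
  Grade 4: 0.38 × 18.9 = 7.182
  Grade 5: 0.07 × 36.5 = 2.555
Post-stratified estimate = 27.541 → 27.5%.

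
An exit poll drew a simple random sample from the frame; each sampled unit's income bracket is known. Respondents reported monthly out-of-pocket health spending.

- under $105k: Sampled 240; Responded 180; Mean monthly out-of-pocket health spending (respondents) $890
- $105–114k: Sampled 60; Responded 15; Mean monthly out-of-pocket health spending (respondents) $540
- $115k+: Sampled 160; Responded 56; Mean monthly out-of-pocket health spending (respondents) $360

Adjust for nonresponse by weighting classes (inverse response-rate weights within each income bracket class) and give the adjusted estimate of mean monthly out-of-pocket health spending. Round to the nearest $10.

Response rates by class: under $105k 180/240 = 75%, $105–114k 15/60 = 25%, $115k+ 56/160 = 35%.
Inverse-response-rate weighting restores each class to its sampled count, so class totals weight by n_sampled:
  under $105k: 240 × 890 = 213,600
  $105–114k: 60 × 540 = 32,400
  $115k+: 160 × 360 = 57,600
Adjusted estimate = 303,600 / 460 = 660 → $660.

$660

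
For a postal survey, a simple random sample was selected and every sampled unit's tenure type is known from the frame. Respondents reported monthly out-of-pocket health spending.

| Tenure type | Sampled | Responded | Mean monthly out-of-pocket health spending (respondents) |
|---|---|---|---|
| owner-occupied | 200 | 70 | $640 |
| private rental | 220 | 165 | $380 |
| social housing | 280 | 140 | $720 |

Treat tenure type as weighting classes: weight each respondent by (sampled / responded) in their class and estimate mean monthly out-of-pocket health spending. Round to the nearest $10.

$590

Class response rates: owner-occupied 70/200 = 35%, private rental 165/220 = 75%, social housing 140/280 = 50%.
Weighting each respondent by the inverse class response rate inflates each class back to its sampled size, so the class weight is n_sampled:
  owner-occupied: 200 × 640 = 128,000
  private rental: 220 × 380 = 83,600
  social housing: 280 × 720 = 201,600
Adjusted estimate = 413,200 / 700 = 590.286 → $590.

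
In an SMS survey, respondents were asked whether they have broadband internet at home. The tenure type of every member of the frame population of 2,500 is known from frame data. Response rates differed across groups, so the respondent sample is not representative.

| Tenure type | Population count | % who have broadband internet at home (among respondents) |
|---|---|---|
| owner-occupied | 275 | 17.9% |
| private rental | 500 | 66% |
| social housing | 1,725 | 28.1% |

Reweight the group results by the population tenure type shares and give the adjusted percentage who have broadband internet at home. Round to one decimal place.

34.6%

Weight each group's respondent value by its population share:
  owner-occupied: (275/2,500) × 17.9 = 1.969
  private rental: (500/2,500) × 66 = 13.2
  social housing: (1,725/2,500) × 28.1 = 19.389
Post-stratified estimate = 34.558 → 34.6%.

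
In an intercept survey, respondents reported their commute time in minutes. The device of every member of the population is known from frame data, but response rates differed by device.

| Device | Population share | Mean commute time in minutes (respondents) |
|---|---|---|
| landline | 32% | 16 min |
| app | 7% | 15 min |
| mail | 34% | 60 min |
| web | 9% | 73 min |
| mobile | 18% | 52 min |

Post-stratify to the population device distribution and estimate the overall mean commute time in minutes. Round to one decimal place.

Post-stratification weights by population share, not respondent share:
  landline: 0.32 × 16 = 5.12
  app: 0.07 × 15 = 1.05
  mail: 0.34 × 60 = 20.4
  web: 0.09 × 73 = 6.57
  mobile: 0.18 × 52 = 9.36
Post-stratified estimate = 42.5 → 42.5.

42.5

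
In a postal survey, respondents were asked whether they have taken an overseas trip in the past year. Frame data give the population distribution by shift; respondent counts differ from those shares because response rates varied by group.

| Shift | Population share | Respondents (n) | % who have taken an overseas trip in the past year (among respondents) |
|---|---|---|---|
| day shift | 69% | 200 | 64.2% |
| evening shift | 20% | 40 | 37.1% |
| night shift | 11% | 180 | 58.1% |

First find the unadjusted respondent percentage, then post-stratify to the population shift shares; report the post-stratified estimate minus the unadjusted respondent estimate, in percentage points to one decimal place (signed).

Naive respondent-only estimate (weights = respondent counts):
  (200/420)×64.2 + (40/420)×37.1 + (180/420)×58.1 = 59.0048%
Reweighting by population shift shares:
  0.69×64.2 + 0.2×37.1 + 0.11×58.1 = 58.109%
Difference = 58.109 − 59.0048 = -0.8958 pp.

-0.9 percentage points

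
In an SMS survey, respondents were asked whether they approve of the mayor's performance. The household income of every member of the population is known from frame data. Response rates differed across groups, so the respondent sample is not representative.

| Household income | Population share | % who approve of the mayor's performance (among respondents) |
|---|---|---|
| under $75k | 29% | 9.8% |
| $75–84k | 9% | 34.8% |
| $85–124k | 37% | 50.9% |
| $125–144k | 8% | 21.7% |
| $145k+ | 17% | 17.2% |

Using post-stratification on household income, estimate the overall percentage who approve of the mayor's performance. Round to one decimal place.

Post-stratification weights by population share, not respondent share:
  under $75k: 0.29 × 9.8 = 2.842
  $75–84k: 0.09 × 34.8 = 3.132
  $85–124k: 0.37 × 50.9 = 18.833
  $125–144k: 0.08 × 21.7 = 1.736
  $145k+: 0.17 × 17.2 = 2.924
Post-stratified estimate = 29.467 → 29.5%.

29.5%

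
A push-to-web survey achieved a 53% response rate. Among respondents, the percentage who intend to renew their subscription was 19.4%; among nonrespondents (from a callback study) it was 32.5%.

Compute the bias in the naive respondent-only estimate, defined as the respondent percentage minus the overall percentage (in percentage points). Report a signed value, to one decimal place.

Nonresponse fraction = 1 − 0.53 = 0.47.
Bias = (nonresponse fraction) × (respondent percentage − nonrespondent percentage)
     = 0.47 × (19.4 − 32.5) = 0.47 × -13.1 = -6.157.

-6.2 percentage points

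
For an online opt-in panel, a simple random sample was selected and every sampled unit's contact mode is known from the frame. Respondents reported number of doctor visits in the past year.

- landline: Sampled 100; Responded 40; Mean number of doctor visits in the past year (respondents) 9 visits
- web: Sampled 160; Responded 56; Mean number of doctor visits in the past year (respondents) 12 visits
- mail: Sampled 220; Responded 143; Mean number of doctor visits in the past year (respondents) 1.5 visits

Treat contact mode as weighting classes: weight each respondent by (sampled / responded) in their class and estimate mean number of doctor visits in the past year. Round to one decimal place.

Class response rates: landline 40/100 = 40%, web 56/160 = 35%, mail 143/220 = 65%.
Weighting each respondent by the inverse class response rate inflates each class back to its sampled size, so the class weight is n_sampled:
  landline: 100 × 9 = 900
  web: 160 × 12 = 1920
  mail: 220 × 1.5 = 330
Adjusted estimate = 3150 / 480 = 6.5625 → 6.6.

6.6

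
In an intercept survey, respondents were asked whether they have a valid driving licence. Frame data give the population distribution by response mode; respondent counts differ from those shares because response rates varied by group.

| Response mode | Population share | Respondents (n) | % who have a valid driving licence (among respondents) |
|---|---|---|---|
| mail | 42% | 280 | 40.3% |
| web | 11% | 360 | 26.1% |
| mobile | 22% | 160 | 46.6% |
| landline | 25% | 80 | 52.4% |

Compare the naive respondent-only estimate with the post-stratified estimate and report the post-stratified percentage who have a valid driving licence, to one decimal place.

43.1%

Unadjusted (pooled respondent) estimate weights by respondent counts:
  (280/880)×40.3 + (360/880)×26.1 + (160/880)×46.6 + (80/880)×52.4 = 36.7364%
Reweighting by population response mode shares:
  0.42×40.3 + 0.11×26.1 + 0.22×46.6 + 0.25×52.4 = 43.149%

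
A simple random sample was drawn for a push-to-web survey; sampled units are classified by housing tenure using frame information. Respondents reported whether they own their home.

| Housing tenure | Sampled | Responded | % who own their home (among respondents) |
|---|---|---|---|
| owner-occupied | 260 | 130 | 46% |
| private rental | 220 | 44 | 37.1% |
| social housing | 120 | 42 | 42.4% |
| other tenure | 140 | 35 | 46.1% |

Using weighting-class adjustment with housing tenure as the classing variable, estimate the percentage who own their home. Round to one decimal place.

Class response rates: owner-occupied 130/260 = 50%, private rental 44/220 = 20%, social housing 42/120 = 35%, other tenure 35/140 = 25%.
Inverse-response-rate weighting restores each class to its sampled count, so class totals weight by n_sampled:
  owner-occupied: 260 × 46 = 11,960
  private rental: 220 × 37.1 = 8162
  social housing: 120 × 42.4 = 5088
  other tenure: 140 × 46.1 = 6454
Adjusted estimate = 31,664 / 740 = 42.7892 → 42.8%.

42.8%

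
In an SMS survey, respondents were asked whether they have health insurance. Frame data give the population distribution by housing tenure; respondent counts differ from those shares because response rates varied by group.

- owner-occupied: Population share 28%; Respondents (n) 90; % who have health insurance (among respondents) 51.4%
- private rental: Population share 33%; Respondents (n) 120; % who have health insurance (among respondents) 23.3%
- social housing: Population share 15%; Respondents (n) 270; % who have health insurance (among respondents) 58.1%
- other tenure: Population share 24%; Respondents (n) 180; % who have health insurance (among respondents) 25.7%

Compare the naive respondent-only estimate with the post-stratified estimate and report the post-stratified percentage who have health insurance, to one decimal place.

Naive respondent-only estimate (weights = respondent counts):
  (90/660)×51.4 + (120/660)×23.3 + (270/660)×58.1 + (180/660)×25.7 = 42.0227%
Reweighting by population housing tenure shares:
  0.28×51.4 + 0.33×23.3 + 0.15×58.1 + 0.24×25.7 = 36.964%

37.0%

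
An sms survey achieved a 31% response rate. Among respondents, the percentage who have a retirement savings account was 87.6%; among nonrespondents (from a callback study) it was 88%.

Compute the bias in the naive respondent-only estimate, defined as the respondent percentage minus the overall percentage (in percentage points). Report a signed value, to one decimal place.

-0.3 percentage points

Nonresponse fraction = 1 − 0.31 = 0.69.
Bias = (nonresponse fraction) × (respondent percentage − nonrespondent percentage)
     = 0.69 × (87.6 − 88) = 0.69 × -0.4 = -0.276.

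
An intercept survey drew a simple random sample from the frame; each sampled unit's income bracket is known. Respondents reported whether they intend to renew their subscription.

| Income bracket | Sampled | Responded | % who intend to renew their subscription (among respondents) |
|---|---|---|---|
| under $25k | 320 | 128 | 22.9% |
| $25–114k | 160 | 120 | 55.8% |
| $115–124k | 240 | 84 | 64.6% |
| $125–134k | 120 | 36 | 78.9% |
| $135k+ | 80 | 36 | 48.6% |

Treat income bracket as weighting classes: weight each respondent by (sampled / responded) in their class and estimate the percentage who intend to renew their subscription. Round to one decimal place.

49.0%

Response rates by class: under $25k 128/320 = 40%, $25–114k 120/160 = 75%, $115–124k 84/240 = 35%, $125–134k 36/120 = 30%, $135k+ 36/80 = 45%.
Inverse-response-rate weighting restores each class to its sampled count, so class totals weight by n_sampled:
  under $25k: 320 × 22.9 = 7328
  $25–114k: 160 × 55.8 = 8928
  $115–124k: 240 × 64.6 = 15504
  $125–134k: 120 × 78.9 = 9468
  $135k+: 80 × 48.6 = 3888
Adjusted estimate = 45,116 / 920 = 49.0391 → 49.0%.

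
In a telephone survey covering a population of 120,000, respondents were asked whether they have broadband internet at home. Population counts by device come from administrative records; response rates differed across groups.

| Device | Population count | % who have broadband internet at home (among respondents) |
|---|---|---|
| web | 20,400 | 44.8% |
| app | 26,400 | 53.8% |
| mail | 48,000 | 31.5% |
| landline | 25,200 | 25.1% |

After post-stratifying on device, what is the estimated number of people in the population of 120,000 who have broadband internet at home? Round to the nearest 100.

44,800

Apply each group's respondent rate to its population count:
  web: 20,400 × 44.8% = 9139.2
  app: 26,400 × 53.8% = 14203.2
  mail: 48,000 × 31.5% = 15,120
  landline: 25,200 × 25.1% = 6325.2
Estimated total = 44787.6 → 44,800.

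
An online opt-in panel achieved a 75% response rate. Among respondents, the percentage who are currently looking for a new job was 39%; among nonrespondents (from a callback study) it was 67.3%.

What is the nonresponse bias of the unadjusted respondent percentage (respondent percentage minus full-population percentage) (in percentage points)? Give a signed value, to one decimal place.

Nonresponse fraction = 1 − 0.75 = 0.25.
Bias = (nonresponse fraction) × (respondent percentage − nonrespondent percentage)
     = 0.25 × (39 − 67.3) = 0.25 × -28.3 = -7.075.

-7.1 percentage points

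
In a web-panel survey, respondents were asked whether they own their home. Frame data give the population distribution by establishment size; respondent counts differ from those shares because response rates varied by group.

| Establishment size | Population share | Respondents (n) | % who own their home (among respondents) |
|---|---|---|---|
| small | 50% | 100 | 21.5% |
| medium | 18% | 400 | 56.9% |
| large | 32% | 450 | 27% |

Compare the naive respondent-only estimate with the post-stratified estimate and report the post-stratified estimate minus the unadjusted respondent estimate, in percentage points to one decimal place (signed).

-9.4 percentage points

Unadjusted (pooled respondent) estimate weights by respondent counts:
  (100/950)×21.5 + (400/950)×56.9 + (450/950)×27 = 39.0105%
Reweighting by population establishment size shares:
  0.5×21.5 + 0.18×56.9 + 0.32×27 = 29.632%
Difference = 29.632 − 39.0105 = -9.3785 pp.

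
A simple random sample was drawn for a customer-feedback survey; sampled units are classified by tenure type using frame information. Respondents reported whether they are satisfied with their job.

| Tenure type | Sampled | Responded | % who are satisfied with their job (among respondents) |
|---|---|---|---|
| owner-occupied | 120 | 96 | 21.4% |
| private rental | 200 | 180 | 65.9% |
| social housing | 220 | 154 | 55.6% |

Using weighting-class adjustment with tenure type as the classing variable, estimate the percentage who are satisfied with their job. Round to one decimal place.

51.8%

Class response rates: owner-occupied 96/120 = 80%, private rental 180/200 = 90%, social housing 154/220 = 70%.
Weighting each respondent by the inverse class response rate inflates each class back to its sampled size, so the class weight is n_sampled:
  owner-occupied: 120 × 21.4 = 2568
  private rental: 200 × 65.9 = 13180
  social housing: 220 × 55.6 = 12,232
Adjusted estimate = 27,980 / 540 = 51.8148 → 51.8%.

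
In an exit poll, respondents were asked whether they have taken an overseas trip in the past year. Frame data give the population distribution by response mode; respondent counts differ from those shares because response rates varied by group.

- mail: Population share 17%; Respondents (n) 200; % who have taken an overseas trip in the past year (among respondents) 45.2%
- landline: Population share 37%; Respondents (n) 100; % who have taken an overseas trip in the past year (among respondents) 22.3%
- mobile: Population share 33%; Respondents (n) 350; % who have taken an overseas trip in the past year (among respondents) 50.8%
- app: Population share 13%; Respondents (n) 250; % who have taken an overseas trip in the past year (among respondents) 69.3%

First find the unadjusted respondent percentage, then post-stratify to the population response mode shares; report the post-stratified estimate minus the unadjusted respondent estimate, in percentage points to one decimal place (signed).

Unadjusted (pooled respondent) estimate weights by respondent counts:
  (200/900)×45.2 + (100/900)×22.3 + (350/900)×50.8 + (250/900)×69.3 = 51.5278%
Post-stratified estimate weights by population shares:
  0.17×45.2 + 0.37×22.3 + 0.33×50.8 + 0.13×69.3 = 41.708%
Difference = 41.708 − 51.5278 = -9.8198 pp.

-9.8 percentage points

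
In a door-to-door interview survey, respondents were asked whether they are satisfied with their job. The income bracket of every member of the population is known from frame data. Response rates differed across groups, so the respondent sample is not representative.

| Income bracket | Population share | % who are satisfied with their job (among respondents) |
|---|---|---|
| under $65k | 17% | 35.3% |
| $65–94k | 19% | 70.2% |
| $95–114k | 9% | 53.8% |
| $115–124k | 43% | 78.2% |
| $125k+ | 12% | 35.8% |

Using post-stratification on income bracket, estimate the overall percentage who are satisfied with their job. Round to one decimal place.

62.1%

Weight each group's respondent value by its population share:
  under $65k: 0.17 × 35.3 = 6.001
  $65–94k: 0.19 × 70.2 = 13.338
  $95–114k: 0.09 × 53.8 = 4.842
  $115–124k: 0.43 × 78.2 = 33.626
  $125k+: 0.12 × 35.8 = 4.296
Post-stratified estimate = 62.103 → 62.1%.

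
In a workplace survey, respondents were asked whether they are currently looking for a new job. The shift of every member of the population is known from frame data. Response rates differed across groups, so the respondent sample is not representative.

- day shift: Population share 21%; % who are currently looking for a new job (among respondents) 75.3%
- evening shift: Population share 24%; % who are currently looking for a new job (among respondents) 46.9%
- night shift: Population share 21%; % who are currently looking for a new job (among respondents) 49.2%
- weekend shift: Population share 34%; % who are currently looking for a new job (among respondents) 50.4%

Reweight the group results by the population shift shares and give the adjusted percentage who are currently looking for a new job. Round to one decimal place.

54.5%

Post-stratification weights by population share, not respondent share:
  day shift: 0.21 × 75.3 = 15.813
  evening shift: 0.24 × 46.9 = 11.256
  night shift: 0.21 × 49.2 = 10.332
  weekend shift: 0.34 × 50.4 = 17.136
Post-stratified estimate = 54.537 → 54.5%.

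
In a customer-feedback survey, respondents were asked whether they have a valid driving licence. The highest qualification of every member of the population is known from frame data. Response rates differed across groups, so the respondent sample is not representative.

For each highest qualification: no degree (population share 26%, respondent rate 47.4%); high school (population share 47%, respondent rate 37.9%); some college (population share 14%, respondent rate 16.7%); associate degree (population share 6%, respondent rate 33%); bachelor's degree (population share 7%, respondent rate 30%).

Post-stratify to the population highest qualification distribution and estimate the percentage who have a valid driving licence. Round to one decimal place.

Post-stratification weights by population share, not respondent share:
  no degree: 0.26 × 47.4 = 12.324
  high school: 0.47 × 37.9 = 17.813
  some college: 0.14 × 16.7 = 2.338
  associate degree: 0.06 × 33 = 1.98
  bachelor's degree: 0.07 × 30 = 2.1
Post-stratified estimate = 36.555 → 36.6%.

36.6%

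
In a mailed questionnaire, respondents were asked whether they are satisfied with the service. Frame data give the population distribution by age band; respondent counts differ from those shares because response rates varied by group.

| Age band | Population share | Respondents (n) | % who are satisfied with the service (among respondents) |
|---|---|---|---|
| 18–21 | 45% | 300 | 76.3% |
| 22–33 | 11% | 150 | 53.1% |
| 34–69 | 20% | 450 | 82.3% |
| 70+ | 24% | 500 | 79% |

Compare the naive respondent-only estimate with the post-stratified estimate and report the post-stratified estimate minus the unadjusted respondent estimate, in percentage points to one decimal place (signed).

-1.1 percentage points

Unadjusted (pooled respondent) estimate weights by respondent counts:
  (300/1400)×76.3 + (150/1400)×53.1 + (450/1400)×82.3 + (500/1400)×79 = 76.7071%
Post-stratified estimate weights by population shares:
  0.45×76.3 + 0.11×53.1 + 0.2×82.3 + 0.24×79 = 75.596%
Difference = 75.596 − 76.7071 = -1.1111 pp.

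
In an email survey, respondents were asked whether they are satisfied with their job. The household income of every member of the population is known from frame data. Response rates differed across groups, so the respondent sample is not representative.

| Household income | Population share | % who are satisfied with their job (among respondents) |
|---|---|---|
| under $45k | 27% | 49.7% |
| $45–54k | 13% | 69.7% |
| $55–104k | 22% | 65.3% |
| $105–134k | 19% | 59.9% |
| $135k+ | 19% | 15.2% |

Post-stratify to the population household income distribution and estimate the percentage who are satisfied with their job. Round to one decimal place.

Weight each group's respondent value by its population share:
  under $45k: 0.27 × 49.7 = 13.419
  $45–54k: 0.13 × 69.7 = 9.061
  $55–104k: 0.22 × 65.3 = 14.366
  $105–134k: 0.19 × 59.9 = 11.381
  $135k+: 0.19 × 15.2 = 2.888
Post-stratified estimate = 51.115 → 51.1%.

51.1%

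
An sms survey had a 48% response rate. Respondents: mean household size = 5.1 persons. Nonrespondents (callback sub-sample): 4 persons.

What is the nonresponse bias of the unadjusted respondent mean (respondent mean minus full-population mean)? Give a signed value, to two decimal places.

+0.57

Nonresponse fraction = 1 − 0.48 = 0.52.
Bias = (nonresponse fraction) × (respondent mean − nonrespondent mean)
     = 0.52 × (5.1 − 4) = 0.52 × 1.1 = 0.572.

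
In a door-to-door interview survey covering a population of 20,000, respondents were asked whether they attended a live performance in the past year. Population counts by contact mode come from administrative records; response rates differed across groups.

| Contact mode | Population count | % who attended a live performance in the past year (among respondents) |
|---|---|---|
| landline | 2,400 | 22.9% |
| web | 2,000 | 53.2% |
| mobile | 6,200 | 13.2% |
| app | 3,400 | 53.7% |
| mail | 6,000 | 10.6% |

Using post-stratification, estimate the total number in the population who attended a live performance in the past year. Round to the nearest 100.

Each cell contributes its population count × the respondent rate:
  landline: 2,400 × 22.9% = 549.6
  web: 2,000 × 53.2% = 1064
  mobile: 6,200 × 13.2% = 818.4
  app: 3,400 × 53.7% = 1825.8
  mail: 6,000 × 10.6% = 636
Estimated total = 4893.8 → 4,900.

4,900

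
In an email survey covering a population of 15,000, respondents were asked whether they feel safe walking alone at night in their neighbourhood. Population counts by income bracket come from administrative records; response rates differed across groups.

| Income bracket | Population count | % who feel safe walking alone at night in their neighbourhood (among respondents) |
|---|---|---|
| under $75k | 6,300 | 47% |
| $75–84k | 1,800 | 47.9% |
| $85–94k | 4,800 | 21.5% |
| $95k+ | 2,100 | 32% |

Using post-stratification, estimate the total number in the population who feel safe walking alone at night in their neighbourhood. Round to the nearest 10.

Estimated count per cell = population count × respondent percentage:
  under $75k: 6,300 × 47% = 2961
  $75–84k: 1,800 × 47.9% = 862.2
  $85–94k: 4,800 × 21.5% = 1032
  $95k+: 2,100 × 32% = 672
Estimated total = 5527.2 → 5,530.

5,530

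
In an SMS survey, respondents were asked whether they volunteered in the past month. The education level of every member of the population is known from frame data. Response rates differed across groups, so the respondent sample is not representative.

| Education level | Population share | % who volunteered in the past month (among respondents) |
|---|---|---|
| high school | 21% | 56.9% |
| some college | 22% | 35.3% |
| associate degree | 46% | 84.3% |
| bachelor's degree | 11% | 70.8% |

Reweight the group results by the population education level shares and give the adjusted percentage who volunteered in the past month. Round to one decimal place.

Reweight to the known education level distribution:
  high school: 0.21 × 56.9 = 11.949
  some college: 0.22 × 35.3 = 7.766
  associate degree: 0.46 × 84.3 = 38.778
  bachelor's degree: 0.11 × 70.8 = 7.788
Post-stratified estimate = 66.281 → 66.3%.

66.3%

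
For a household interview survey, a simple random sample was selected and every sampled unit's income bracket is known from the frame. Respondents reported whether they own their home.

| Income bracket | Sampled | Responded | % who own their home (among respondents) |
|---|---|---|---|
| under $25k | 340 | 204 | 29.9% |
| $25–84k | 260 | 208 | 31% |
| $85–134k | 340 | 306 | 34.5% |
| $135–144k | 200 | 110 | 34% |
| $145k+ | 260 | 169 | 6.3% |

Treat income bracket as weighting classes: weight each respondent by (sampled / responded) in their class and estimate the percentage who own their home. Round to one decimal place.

Class response rates: under $25k 204/340 = 60%, $25–84k 208/260 = 80%, $85–134k 306/340 = 90%, $135–144k 110/200 = 55%, $145k+ 169/260 = 65%.
Inverse-response-rate weighting restores each class to its sampled count, so class totals weight by n_sampled:
  under $25k: 340 × 29.9 = 10,166
  $25–84k: 260 × 31 = 8060
  $85–134k: 340 × 34.5 = 11,730
  $135–144k: 200 × 34 = 6800
  $145k+: 260 × 6.3 = 1638
Adjusted estimate = 38,394 / 1,400 = 27.4243 → 27.4%.

27.4%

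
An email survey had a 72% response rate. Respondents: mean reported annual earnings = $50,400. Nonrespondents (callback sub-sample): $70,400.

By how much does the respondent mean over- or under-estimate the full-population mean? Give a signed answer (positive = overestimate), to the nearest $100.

-$5,600

Nonresponse fraction = 1 − 0.72 = 0.28.
Bias = (nonresponse fraction) × (respondent mean − nonrespondent mean)
     = 0.28 × (50,400 − 70,400) = 0.28 × -20,000 = -5600.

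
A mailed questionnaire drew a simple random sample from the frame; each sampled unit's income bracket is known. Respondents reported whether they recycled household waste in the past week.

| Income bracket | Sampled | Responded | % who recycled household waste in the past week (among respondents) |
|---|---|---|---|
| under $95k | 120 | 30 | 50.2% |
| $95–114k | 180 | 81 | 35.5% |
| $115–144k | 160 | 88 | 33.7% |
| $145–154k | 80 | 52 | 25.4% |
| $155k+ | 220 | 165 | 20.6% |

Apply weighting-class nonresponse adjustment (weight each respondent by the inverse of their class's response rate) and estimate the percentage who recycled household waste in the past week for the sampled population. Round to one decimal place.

32.1%

Class response rates: under $95k 30/120 = 25%, $95–114k 81/180 = 45%, $115–144k 88/160 = 55%, $145–154k 52/80 = 65%, $155k+ 165/220 = 75%.
Inverse-response-rate weighting restores each class to its sampled count, so class totals weight by n_sampled:
  under $95k: 120 × 50.2 = 6024
  $95–114k: 180 × 35.5 = 6390
  $115–144k: 160 × 33.7 = 5392
  $145–154k: 80 × 25.4 = 2032
  $155k+: 220 × 20.6 = 4532
Adjusted estimate = 24,370 / 760 = 32.0658 → 32.1%.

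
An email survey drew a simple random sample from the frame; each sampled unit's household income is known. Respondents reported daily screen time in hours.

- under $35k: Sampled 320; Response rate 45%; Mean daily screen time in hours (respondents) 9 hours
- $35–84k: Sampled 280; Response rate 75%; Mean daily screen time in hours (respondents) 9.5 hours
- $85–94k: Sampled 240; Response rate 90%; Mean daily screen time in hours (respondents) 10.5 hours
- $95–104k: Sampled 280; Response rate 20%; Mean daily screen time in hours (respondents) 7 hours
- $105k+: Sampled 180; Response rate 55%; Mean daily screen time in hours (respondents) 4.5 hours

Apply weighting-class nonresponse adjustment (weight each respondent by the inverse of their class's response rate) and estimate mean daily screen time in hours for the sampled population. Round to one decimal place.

8.3

With weight = n_sampled/n_responded per class, the weighted class total is n_sampled:
  under $35k: 320 × 9 = 2880
  $35–84k: 280 × 9.5 = 2660
  $85–94k: 240 × 10.5 = 2520
  $95–104k: 280 × 7 = 1960
  $105k+: 180 × 4.5 = 810
Adjusted estimate = 10,830 / 1,300 = 8.33077 → 8.3.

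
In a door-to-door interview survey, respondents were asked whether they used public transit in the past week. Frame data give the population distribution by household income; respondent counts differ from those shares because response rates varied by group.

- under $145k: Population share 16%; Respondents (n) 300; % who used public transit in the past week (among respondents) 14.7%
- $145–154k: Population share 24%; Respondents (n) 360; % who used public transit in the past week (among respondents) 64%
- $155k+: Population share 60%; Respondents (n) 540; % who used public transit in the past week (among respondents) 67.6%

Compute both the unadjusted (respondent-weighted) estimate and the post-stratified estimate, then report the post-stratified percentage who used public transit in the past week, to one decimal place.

58.3%

Naive respondent-only estimate (weights = respondent counts):
  (300/1200)×14.7 + (360/1200)×64 + (540/1200)×67.6 = 53.295%
Post-stratified estimate weights by population shares:
  0.16×14.7 + 0.24×64 + 0.6×67.6 = 58.272%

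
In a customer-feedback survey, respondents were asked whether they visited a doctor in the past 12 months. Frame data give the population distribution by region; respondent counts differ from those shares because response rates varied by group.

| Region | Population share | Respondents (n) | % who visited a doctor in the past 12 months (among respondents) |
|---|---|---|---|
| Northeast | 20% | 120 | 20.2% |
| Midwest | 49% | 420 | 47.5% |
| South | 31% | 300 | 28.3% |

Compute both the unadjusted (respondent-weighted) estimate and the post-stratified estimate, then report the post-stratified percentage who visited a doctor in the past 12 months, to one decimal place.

36.1%

Naive respondent-only estimate (weights = respondent counts):
  (120/840)×20.2 + (420/840)×47.5 + (300/840)×28.3 = 36.7429%
Post-stratifying to population shares instead:
  0.2×20.2 + 0.49×47.5 + 0.31×28.3 = 36.088%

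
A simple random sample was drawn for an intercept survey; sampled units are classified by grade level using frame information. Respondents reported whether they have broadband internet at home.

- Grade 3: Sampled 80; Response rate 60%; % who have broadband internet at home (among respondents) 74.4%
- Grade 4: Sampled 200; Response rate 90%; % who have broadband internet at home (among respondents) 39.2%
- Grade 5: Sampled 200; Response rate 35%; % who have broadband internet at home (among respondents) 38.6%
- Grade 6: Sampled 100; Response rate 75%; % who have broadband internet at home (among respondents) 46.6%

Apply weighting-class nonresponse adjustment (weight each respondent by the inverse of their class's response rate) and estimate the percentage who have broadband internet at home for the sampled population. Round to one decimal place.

45.1%

Each respondent's weight = sampled/responded in their class; summing within a class gives n_sampled, so:
  Grade 3: 80 × 74.4 = 5952
  Grade 4: 200 × 39.2 = 7840
  Grade 5: 200 × 38.6 = 7720
  Grade 6: 100 × 46.6 = 4660
Adjusted estimate = 26,172 / 580 = 45.1241 → 45.1%.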